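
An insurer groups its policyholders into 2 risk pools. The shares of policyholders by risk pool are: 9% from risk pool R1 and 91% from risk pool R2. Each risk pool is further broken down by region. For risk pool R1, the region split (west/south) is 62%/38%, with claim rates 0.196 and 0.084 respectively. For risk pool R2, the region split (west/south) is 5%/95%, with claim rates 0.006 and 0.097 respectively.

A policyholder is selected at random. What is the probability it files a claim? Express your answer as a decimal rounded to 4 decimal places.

P(C|R1) = 0.62·0.196 + 0.38·0.084 = 0.12152 + 0.03192 = 0.15344
P(C|R2) = 0.05·0.006 + 0.95·0.097 = 0.0003 + 0.09215 = 0.09245
By total probability over the outer partition,
P(C) = 0.09·0.15344 + 0.91·0.09245
      = 0.0138096 + 0.0841295 = 0.0979391

P(C) ≈ 0.0979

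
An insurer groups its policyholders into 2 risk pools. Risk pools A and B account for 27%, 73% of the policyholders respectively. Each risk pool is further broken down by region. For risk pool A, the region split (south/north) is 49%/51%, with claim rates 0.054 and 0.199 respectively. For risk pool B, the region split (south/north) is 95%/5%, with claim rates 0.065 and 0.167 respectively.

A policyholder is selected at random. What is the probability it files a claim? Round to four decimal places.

0.0857

P(C|A) = 0.49·0.054 + 0.51·0.199 = 0.02646 + 0.10149 = 0.12795
P(C|B) = 0.95·0.065 + 0.05·0.167 = 0.06175 + 0.00835 = 0.0701
By total probability over the outer partition,
P(C) = 0.27·0.12795 + 0.73·0.0701
      = 0.0345465 + 0.051173 = 0.0857195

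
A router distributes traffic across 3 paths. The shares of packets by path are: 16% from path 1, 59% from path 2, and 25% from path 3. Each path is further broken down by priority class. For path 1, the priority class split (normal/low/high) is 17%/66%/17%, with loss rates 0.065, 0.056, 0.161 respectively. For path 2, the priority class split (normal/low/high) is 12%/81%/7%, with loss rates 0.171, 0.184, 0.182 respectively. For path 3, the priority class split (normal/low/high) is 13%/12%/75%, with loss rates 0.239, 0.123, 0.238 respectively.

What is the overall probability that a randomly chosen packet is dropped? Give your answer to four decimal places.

P(L) ≈ 0.1757

P(L|1) = 0.17·0.065 + 0.66·0.056 + 0.17·0.161 = 0.01105 + 0.03696 + 0.02737 = 0.07538
P(L|2) = 0.12·0.171 + 0.81·0.184 + 0.07·0.182 = 0.02052 + 0.14904 + 0.01274 = 0.1823
P(L|3) = 0.13·0.239 + 0.12·0.123 + 0.75·0.238 = 0.03107 + 0.01476 + 0.1785 = 0.22433
Then overall,
P(L) = 0.16·0.07538 + 0.59·0.1823 + 0.25·0.22433
      = 0.0120608 + 0.107557 + 0.0560825 = 0.1757003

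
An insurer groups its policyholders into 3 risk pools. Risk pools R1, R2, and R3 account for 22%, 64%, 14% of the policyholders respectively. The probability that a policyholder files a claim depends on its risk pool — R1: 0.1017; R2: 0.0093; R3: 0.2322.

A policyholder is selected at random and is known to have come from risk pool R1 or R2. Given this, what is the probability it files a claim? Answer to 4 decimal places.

P(C|S) ≈ 0.0329

Let S = {R1, R2}.
P(S) = 0.22 + 0.64 = 0.86.
P(C ∩ S) = 0.1017·0.22 + 0.0093·0.64 = 0.022374 + 0.005952 = 0.028326.
P(C | S) = 0.028326 / 0.86 = 0.032937…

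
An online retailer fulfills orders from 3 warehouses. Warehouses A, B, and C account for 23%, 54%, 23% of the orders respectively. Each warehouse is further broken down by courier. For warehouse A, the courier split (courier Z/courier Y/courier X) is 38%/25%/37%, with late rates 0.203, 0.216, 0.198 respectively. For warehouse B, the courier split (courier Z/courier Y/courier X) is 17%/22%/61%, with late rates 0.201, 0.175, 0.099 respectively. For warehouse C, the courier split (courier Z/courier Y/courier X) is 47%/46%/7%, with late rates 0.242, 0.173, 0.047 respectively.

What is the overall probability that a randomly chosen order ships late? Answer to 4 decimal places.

0.1641

P(L|A) = 0.38·0.203 + 0.25·0.216 + 0.37·0.198 = 0.07714 + 0.054 + 0.07326 = 0.2044
P(L|B) = 0.17·0.201 + 0.22·0.175 + 0.61·0.099 = 0.03417 + 0.0385 + 0.06039 = 0.13306
P(L|C) = 0.47·0.242 + 0.46·0.173 + 0.07·0.047 = 0.11374 + 0.07958 + 0.00329 = 0.19661
Then overall,
P(L) = 0.23·0.2044 + 0.54·0.13306 + 0.23·0.19661
      = 0.047012 + 0.0718524 + 0.0452203 = 0.1640847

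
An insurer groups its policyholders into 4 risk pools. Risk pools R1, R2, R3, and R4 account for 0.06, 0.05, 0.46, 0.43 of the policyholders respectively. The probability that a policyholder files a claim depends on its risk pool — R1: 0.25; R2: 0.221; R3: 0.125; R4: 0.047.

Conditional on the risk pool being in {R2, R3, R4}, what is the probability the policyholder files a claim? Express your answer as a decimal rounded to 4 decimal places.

P(C|S) ≈ 0.0944

Let S = {R2, R3, R4}.
P(S) = 0.05 + 0.46 + 0.43 = 0.94.
P(C ∩ S) = 0.221·0.05 + 0.125·0.46 + 0.047·0.43 = 0.01105 + 0.0575 + 0.02021 = 0.08876.
P(C | S) = 0.08876 / 0.94 = 0.094426…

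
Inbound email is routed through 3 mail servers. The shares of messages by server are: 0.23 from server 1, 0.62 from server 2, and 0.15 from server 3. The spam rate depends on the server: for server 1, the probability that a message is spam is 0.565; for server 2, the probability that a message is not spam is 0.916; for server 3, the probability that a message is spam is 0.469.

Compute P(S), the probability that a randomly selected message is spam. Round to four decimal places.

0.2524

P(S|2) = 1 − 0.916 = 0.084.
P(S) = P(S|1)·P(1) + P(S|2)·P(2) + P(S|3)·P(3)
      = 0.565·0.23 + 0.084·0.62 + 0.469·0.15
      = 0.12995 + 0.05208 + 0.07035 = 0.25238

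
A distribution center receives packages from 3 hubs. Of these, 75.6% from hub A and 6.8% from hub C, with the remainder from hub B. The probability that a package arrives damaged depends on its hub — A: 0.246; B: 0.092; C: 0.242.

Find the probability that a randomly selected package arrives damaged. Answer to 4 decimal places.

P(B) = 1 − (0.756 + 0.068) = 0.176.
Using total probability over the partition,
P(D) = P(D|A)·P(A) + P(D|B)·P(B) + P(D|C)·P(C)
      = 0.246·0.756 + 0.092·0.176 + 0.242·0.068
      = 0.185976 + 0.016192 + 0.016456 = 0.218624

0.2186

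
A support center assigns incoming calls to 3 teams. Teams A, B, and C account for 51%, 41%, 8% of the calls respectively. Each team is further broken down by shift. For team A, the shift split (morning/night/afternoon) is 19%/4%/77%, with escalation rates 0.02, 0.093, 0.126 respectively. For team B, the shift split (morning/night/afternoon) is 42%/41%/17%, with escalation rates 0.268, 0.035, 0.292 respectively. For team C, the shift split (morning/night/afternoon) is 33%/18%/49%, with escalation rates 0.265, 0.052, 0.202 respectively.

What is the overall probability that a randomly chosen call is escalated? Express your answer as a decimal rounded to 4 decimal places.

P(E|A) = 0.19·0.02 + 0.04·0.093 + 0.77·0.126 = 0.0038 + 0.00372 + 0.09702 = 0.10454
P(E|B) = 0.42·0.268 + 0.41·0.035 + 0.17·0.292 = 0.11256 + 0.01435 + 0.04964 = 0.17655
P(E|C) = 0.33·0.265 + 0.18·0.052 + 0.49·0.202 = 0.08745 + 0.00936 + 0.09898 = 0.19579
By total probability over the outer partition,
P(E) = 0.51·0.10454 + 0.41·0.17655 + 0.08·0.19579
      = 0.0533154 + 0.0723855 + 0.0156632 = 0.1413641

P(E) ≈ 0.1414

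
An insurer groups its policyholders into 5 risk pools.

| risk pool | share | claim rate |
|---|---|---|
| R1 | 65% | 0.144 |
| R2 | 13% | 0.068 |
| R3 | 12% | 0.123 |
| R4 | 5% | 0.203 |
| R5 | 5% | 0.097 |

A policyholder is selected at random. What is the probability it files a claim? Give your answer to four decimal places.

P(C) ≈ 0.1322

P(C) = P(C|R1)·P(R1) + P(C|R2)·P(R2) + P(C|R3)·P(R3) + P(C|R4)·P(R4) + P(C|R5)·P(R5)
      = 0.144·0.65 + 0.068·0.13 + 0.123·0.12 + 0.203·0.05 + 0.097·0.05
      = 0.0936 + 0.00884 + 0.01476 + 0.01015 + 0.00485 = 0.1322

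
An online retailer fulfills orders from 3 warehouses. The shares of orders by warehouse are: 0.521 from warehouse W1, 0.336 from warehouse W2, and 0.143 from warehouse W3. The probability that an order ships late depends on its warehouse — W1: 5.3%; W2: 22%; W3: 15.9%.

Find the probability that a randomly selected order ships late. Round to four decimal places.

0.1243

Summing over the partition,
P(L) = P(L|W1)·P(W1) + P(L|W2)·P(W2) + P(L|W3)·P(W3)
      = 0.053·0.521 + 0.22·0.336 + 0.159·0.143
      = 0.027613 + 0.07392 + 0.022737 = 0.12427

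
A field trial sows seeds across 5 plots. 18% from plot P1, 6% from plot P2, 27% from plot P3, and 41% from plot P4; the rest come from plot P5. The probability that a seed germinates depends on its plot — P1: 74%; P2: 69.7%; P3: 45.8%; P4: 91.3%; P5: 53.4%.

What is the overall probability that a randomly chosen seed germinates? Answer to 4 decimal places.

P(G) ≈ 0.7157

P(P5) = 1 − (0.18 + 0.06 + 0.27 + 0.41) = 0.08.
By the law of total probability,
P(G) = P(G|P1)·P(P1) + P(G|P2)·P(P2) + P(G|P3)·P(P3) + P(G|P4)·P(P4) + P(G|P5)·P(P5)
      = 0.74·0.18 + 0.697·0.06 + 0.458·0.27 + 0.913·0.41 + 0.534·0.08
      = 0.1332 + 0.04182 + 0.12366 + 0.37433 + 0.04272 = 0.71573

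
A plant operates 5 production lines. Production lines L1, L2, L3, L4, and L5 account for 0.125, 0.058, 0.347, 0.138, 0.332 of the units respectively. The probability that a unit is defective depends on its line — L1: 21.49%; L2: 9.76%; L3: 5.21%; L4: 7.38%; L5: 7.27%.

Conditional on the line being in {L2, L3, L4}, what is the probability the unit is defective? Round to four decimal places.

0.0625

Let S = {L2, L3, L4}.
P(S) = 0.058 + 0.347 + 0.138 = 0.543.
P(D ∩ S) = 0.0976·0.058 + 0.0521·0.347 + 0.0738·0.138 = 0.0056608 + 0.0180787 + 0.0101844 = 0.0339239.
P(D | S) = 0.0339239 / 0.543 = 0.062475…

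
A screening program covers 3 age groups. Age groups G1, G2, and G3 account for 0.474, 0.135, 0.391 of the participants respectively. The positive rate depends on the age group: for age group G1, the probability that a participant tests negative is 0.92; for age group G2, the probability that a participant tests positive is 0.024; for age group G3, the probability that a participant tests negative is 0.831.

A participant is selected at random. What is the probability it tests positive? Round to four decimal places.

P(T|G1) = 1 − 0.92 = 0.08.
P(T|G3) = 1 − 0.831 = 0.169.
Using total probability over the partition,
P(T) = P(T|G1)·P(G1) + P(T|G2)·P(G2) + P(T|G3)·P(G3)
      = 0.08·0.474 + 0.024·0.135 + 0.169·0.391
      = 0.03792 + 0.00324 + 0.066079 = 0.107239

P(T) ≈ 0.1072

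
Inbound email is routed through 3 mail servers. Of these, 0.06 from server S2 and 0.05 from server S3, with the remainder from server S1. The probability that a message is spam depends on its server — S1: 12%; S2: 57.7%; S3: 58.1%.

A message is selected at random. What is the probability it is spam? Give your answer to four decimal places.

P(S1) = 1 − (0.06 + 0.05) = 0.89.
Summing over the partition,
P(S) = P(S|S1)·P(S1) + P(S|S2)·P(S2) + P(S|S3)·P(S3)
      = 0.12·0.89 + 0.577·0.06 + 0.581·0.05
      = 0.1068 + 0.03462 + 0.02905 = 0.17047

0.1705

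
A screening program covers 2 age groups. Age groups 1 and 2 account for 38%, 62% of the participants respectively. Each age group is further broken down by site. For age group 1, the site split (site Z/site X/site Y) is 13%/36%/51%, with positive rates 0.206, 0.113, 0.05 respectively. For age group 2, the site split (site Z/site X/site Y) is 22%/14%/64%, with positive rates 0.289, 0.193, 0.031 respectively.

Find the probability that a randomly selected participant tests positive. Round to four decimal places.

P(T) ≈ 0.1038

P(T|1) = 0.13·0.206 + 0.36·0.113 + 0.51·0.05 = 0.02678 + 0.04068 + 0.0255 = 0.09296
P(T|2) = 0.22·0.289 + 0.14·0.193 + 0.64·0.031 = 0.06358 + 0.02702 + 0.01984 = 0.11044
By total probability over the outer partition,
P(T) = 0.38·0.09296 + 0.62·0.11044
      = 0.0353248 + 0.0684728 = 0.1037976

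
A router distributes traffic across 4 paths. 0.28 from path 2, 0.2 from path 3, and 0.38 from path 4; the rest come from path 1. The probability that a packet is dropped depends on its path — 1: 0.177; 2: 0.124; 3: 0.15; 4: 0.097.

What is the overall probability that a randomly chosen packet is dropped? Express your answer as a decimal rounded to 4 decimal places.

P(1) = 1 − (0.28 + 0.2 + 0.38) = 0.14.
Using total probability over the partition,
P(L) = P(L|1)·P(1) + P(L|2)·P(2) + P(L|3)·P(3) + P(L|4)·P(4)
      = 0.177·0.14 + 0.124·0.28 + 0.15·0.2 + 0.097·0.38
      = 0.02478 + 0.03472 + 0.03 + 0.03686 = 0.12636

0.1264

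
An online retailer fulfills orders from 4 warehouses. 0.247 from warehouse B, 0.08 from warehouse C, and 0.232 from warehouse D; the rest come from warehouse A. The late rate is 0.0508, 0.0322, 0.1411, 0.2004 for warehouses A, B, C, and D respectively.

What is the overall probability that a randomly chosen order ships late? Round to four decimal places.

P(A) = 1 − (0.247 + 0.08 + 0.232) = 0.441.
By the law of total probability,
P(L) = P(L|A)·P(A) + P(L|B)·P(B) + P(L|C)·P(C) + P(L|D)·P(D)
      = 0.0508·0.441 + 0.0322·0.247 + 0.1411·0.08 + 0.2004·0.232
      = 0.0224028 + 0.0079534 + 0.011288 + 0.0464928 = 0.088137

0.0881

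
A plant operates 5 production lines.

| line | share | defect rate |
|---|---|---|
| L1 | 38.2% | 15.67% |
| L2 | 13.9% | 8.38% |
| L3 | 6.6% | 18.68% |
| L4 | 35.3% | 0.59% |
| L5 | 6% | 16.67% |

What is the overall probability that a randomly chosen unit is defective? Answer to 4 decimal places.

P(D) = P(D|L1)·P(L1) + P(D|L2)·P(L2) + P(D|L3)·P(L3) + P(D|L4)·P(L4) + P(D|L5)·P(L5)
      = 0.1567·0.382 + 0.0838·0.139 + 0.1868·0.066 + 0.0059·0.353 + 0.1667·0.06
      = 0.0598594 + 0.0116482 + 0.0123288 + 0.0020827 + 0.010002 = 0.0959211

P(D) ≈ 0.0959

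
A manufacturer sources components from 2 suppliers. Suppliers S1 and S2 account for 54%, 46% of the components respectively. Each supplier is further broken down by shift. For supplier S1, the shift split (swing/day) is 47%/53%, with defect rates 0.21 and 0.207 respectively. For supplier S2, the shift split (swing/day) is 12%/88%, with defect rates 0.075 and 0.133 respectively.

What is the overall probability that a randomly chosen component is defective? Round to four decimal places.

P(D) ≈ 0.1705

P(D|S1) = 0.47·0.21 + 0.53·0.207 = 0.0987 + 0.10971 = 0.20841
P(D|S2) = 0.12·0.075 + 0.88·0.133 = 0.009 + 0.11704 = 0.12604
By total probability over the outer partition,
P(D) = 0.54·0.20841 + 0.46·0.12604
      = 0.1125414 + 0.0579784 = 0.1705198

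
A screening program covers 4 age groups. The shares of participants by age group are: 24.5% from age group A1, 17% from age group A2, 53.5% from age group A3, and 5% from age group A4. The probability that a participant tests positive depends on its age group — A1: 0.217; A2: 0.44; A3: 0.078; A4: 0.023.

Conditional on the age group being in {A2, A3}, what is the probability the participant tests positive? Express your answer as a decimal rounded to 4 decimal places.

Let S = {A2, A3}.
P(S) = 0.17 + 0.535 = 0.705.
P(T ∩ S) = 0.44·0.17 + 0.078·0.535 = 0.0748 + 0.04173 = 0.11653.
P(T | S) = 0.11653 / 0.705 = 0.165291…

P(T|S) ≈ 0.1653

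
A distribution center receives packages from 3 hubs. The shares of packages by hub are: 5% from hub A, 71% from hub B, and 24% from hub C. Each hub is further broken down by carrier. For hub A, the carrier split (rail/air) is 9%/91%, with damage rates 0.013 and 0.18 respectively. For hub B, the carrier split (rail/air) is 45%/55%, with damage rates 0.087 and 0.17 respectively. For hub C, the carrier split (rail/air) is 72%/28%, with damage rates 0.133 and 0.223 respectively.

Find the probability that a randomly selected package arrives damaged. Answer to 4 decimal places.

0.1404

P(D|A) = 0.09·0.013 + 0.91·0.18 = 0.00117 + 0.1638 = 0.16497
P(D|B) = 0.45·0.087 + 0.55·0.17 = 0.03915 + 0.0935 = 0.13265
P(D|C) = 0.72·0.133 + 0.28·0.223 = 0.09576 + 0.06244 = 0.1582
Then overall,
P(D) = 0.05·0.16497 + 0.71·0.13265 + 0.24·0.1582
      = 0.0082485 + 0.0941815 + 0.037968 = 0.140398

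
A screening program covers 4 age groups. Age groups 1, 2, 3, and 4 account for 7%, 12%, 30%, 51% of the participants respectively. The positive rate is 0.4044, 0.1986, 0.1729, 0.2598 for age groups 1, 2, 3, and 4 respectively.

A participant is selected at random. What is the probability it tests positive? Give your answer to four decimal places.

Using total probability over the partition,
P(T) = P(T|1)·P(1) + P(T|2)·P(2) + P(T|3)·P(3) + P(T|4)·P(4)
      = 0.4044·0.07 + 0.1986·0.12 + 0.1729·0.3 + 0.2598·0.51
      = 0.028308 + 0.023832 + 0.05187 + 0.132498 = 0.236508

0.2365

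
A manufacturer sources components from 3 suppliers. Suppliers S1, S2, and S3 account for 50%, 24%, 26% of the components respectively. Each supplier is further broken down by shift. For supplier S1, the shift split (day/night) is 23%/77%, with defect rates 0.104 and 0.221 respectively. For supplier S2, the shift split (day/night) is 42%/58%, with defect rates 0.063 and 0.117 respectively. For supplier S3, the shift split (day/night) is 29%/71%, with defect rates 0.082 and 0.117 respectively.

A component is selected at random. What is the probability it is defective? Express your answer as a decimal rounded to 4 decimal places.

0.1475

P(D|S1) = 0.23·0.104 + 0.77·0.221 = 0.02392 + 0.17017 = 0.19409
P(D|S2) = 0.42·0.063 + 0.58·0.117 = 0.02646 + 0.06786 = 0.09432
P(D|S3) = 0.29·0.082 + 0.71·0.117 = 0.02378 + 0.08307 = 0.10685
By total probability over the outer partition,
P(D) = 0.5·0.19409 + 0.24·0.09432 + 0.26·0.10685
      = 0.097045 + 0.0226368 + 0.027781 = 0.1474628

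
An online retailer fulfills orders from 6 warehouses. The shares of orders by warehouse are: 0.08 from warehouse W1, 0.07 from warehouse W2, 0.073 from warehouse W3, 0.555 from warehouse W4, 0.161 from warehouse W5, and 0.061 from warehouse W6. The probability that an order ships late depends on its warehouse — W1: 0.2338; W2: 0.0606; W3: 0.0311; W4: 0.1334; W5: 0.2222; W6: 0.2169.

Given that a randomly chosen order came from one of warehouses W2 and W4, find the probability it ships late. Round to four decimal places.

Let S = {W2, W4}.
P(S) = 0.07 + 0.555 = 0.625.
P(L ∩ S) = 0.0606·0.07 + 0.1334·0.555 = 0.004242 + 0.074037 = 0.078279.
P(L | S) = 0.078279 / 0.625 = 0.125246…

P(L|S) ≈ 0.1252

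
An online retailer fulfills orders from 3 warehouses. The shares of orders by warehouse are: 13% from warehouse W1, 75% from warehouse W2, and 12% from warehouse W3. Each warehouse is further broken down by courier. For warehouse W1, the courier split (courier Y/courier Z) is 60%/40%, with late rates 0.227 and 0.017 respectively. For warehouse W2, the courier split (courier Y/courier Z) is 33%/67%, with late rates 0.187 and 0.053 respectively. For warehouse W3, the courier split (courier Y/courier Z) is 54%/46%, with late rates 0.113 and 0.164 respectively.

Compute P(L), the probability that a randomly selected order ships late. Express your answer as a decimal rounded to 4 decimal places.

0.1079

P(L|W1) = 0.6·0.227 + 0.4·0.017 = 0.1362 + 0.0068 = 0.143
P(L|W2) = 0.33·0.187 + 0.67·0.053 = 0.06171 + 0.03551 = 0.09722
P(L|W3) = 0.54·0.113 + 0.46·0.164 = 0.06102 + 0.07544 = 0.13646
By total probability over the outer partition,
P(L) = 0.13·0.143 + 0.75·0.09722 + 0.12·0.13646
      = 0.01859 + 0.072915 + 0.0163752 = 0.1078802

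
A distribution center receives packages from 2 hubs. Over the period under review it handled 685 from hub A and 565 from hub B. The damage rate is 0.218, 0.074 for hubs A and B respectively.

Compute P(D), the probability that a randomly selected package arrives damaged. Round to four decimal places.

0.1529

Total: 685 + 565 = 1250.
P(A) = 685/1250 = 0.548. P(B) = 565/1250 = 0.452.
P(D) = P(D|A)·P(A) + P(D|B)·P(B)
      = 0.218·0.548 + 0.074·0.452
      = 0.119464 + 0.033448 = 0.152912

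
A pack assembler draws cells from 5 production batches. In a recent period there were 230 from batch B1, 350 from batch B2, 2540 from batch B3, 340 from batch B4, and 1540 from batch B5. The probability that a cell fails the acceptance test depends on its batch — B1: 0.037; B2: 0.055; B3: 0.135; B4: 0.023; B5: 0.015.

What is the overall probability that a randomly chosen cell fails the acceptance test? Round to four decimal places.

P(F) ≈ 0.0803

Total: 230 + 350 + 2540 + 340 + 1540 = 5000.
P(B1) = 230/5000 = 0.046. P(B2) = 350/5000 = 0.07. P(B3) = 2540/5000 = 0.508. P(B4) = 340/5000 = 0.068. P(B5) = 1540/5000 = 0.308.
P(F) = P(F|B1)·P(B1) + P(F|B2)·P(B2) + P(F|B3)·P(B3) + P(F|B4)·P(B4) + P(F|B5)·P(B5)
      = 0.037·0.046 + 0.055·0.07 + 0.135·0.508 + 0.023·0.068 + 0.015·0.308
      = 0.001702 + 0.00385 + 0.06858 + 0.001564 + 0.00462 = 0.080316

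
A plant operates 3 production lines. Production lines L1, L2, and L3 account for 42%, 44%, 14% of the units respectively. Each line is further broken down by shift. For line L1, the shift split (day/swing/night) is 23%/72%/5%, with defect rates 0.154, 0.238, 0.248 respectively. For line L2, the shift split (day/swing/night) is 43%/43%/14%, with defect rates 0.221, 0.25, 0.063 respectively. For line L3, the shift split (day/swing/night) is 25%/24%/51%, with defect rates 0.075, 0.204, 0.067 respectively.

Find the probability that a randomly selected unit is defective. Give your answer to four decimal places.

P(D|L1) = 0.23·0.154 + 0.72·0.238 + 0.05·0.248 = 0.03542 + 0.17136 + 0.0124 = 0.21918
P(D|L2) = 0.43·0.221 + 0.43·0.25 + 0.14·0.063 = 0.09503 + 0.1075 + 0.00882 = 0.21135
P(D|L3) = 0.25·0.075 + 0.24·0.204 + 0.51·0.067 = 0.01875 + 0.04896 + 0.03417 = 0.10188
By total probability over the outer partition,
P(D) = 0.42·0.21918 + 0.44·0.21135 + 0.14·0.10188
      = 0.0920556 + 0.092994 + 0.0142632 = 0.1993128

0.1993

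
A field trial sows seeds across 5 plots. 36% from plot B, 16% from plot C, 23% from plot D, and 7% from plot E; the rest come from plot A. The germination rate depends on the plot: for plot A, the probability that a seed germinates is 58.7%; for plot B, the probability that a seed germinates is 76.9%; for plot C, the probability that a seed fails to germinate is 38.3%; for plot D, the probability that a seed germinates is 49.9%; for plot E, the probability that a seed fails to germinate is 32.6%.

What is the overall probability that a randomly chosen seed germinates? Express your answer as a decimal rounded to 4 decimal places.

P(A) = 1 − (0.36 + 0.16 + 0.23 + 0.07) = 0.18.
P(G|C) = 1 − 0.383 = 0.617.
P(G|E) = 1 − 0.326 = 0.674.
By the law of total probability,
P(G) = P(G|A)·P(A) + P(G|B)·P(B) + P(G|C)·P(C) + P(G|D)·P(D) + P(G|E)·P(E)
      = 0.587·0.18 + 0.769·0.36 + 0.617·0.16 + 0.499·0.23 + 0.674·0.07
      = 0.10566 + 0.27684 + 0.09872 + 0.11477 + 0.04718 = 0.64317

0.6432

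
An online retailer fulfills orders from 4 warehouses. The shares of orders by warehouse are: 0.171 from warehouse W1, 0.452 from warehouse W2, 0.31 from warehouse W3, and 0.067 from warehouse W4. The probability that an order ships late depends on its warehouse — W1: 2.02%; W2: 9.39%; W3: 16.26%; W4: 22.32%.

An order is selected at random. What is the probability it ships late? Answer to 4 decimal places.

Summing over the partition,
P(L) = P(L|W1)·P(W1) + P(L|W2)·P(W2) + P(L|W3)·P(W3) + P(L|W4)·P(W4)
      = 0.0202·0.171 + 0.0939·0.452 + 0.1626·0.31 + 0.2232·0.067
      = 0.0034542 + 0.0424428 + 0.050406 + 0.0149544 = 0.1112574

P(L) ≈ 0.1113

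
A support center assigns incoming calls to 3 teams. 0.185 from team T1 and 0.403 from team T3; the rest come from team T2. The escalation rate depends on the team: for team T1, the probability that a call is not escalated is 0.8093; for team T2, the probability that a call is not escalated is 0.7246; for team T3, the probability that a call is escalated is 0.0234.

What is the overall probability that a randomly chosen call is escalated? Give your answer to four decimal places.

P(T2) = 1 − (0.185 + 0.403) = 0.412.
P(E|T1) = 1 − 0.8093 = 0.1907.
P(E|T2) = 1 − 0.7246 = 0.2754.
P(E) = P(E|T1)·P(T1) + P(E|T2)·P(T2) + P(E|T3)·P(T3)
      = 0.1907·0.185 + 0.2754·0.412 + 0.0234·0.403
      = 0.0352795 + 0.1134648 + 0.0094302 = 0.1581745

P(E) ≈ 0.1582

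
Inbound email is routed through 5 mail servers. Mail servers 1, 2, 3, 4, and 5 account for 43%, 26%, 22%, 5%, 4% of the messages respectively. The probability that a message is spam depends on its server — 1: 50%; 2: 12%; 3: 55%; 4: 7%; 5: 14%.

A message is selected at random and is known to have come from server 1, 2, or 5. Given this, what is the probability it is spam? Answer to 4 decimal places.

Let J = {1, 2, 5}.
P(J) = 0.43 + 0.26 + 0.04 = 0.73.
P(S ∩ J) = 0.5·0.43 + 0.12·0.26 + 0.14·0.04 = 0.215 + 0.0312 + 0.0056 = 0.2518.
P(S | J) = 0.2518 / 0.73 = 0.344932…

0.3449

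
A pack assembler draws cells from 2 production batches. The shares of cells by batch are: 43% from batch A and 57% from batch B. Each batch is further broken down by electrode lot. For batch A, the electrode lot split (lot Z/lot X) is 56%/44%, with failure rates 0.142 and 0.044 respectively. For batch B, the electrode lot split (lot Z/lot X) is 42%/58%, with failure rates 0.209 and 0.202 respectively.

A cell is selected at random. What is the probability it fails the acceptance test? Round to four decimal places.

P(F) ≈ 0.1593

P(F|A) = 0.56·0.142 + 0.44·0.044 = 0.07952 + 0.01936 = 0.09888
P(F|B) = 0.42·0.209 + 0.58·0.202 = 0.08778 + 0.11716 = 0.20494
By total probability over the outer partition,
P(F) = 0.43·0.09888 + 0.57·0.20494
      = 0.0425184 + 0.1168158 = 0.1593342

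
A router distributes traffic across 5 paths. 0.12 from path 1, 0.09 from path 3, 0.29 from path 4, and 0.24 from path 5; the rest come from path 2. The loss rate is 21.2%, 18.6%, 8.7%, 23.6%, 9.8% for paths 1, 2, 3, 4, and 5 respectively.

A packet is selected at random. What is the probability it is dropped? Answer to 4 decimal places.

P(2) = 1 − (0.12 + 0.09 + 0.29 + 0.24) = 0.26.
P(L) = P(L|1)·P(1) + P(L|2)·P(2) + P(L|3)·P(3) + P(L|4)·P(4) + P(L|5)·P(5)
      = 0.212·0.12 + 0.186·0.26 + 0.087·0.09 + 0.236·0.29 + 0.098·0.24
      = 0.02544 + 0.04836 + 0.00783 + 0.06844 + 0.02352 = 0.17359

0.1736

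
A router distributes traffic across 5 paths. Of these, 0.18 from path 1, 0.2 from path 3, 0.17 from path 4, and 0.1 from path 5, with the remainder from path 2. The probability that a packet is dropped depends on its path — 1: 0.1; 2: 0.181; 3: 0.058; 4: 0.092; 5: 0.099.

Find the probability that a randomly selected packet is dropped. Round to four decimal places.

P(2) = 1 − (0.18 + 0.2 + 0.17 + 0.1) = 0.35.
P(L) = P(L|1)·P(1) + P(L|2)·P(2) + P(L|3)·P(3) + P(L|4)·P(4) + P(L|5)·P(5)
      = 0.1·0.18 + 0.181·0.35 + 0.058·0.2 + 0.092·0.17 + 0.099·0.1
      = 0.018 + 0.06335 + 0.0116 + 0.01564 + 0.0099 = 0.11849

0.1185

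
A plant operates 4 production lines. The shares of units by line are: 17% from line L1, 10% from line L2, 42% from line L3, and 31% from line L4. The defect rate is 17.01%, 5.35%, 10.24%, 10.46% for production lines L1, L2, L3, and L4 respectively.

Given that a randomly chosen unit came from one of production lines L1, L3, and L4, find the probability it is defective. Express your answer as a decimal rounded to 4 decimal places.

Let S = {L1, L3, L4}.
P(S) = 0.17 + 0.42 + 0.31 = 0.9.
P(D ∩ S) = 0.1701·0.17 + 0.1024·0.42 + 0.1046·0.31 = 0.028917 + 0.043008 + 0.032426 = 0.104351.
P(D | S) = 0.104351 / 0.9 = 0.115946…

P(D|S) ≈ 0.1159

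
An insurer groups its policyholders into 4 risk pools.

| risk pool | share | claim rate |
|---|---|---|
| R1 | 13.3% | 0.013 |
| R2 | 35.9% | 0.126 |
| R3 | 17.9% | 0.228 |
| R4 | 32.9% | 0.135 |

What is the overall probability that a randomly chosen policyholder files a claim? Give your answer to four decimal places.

0.1322

Summing over the partition,
P(C) = P(C|R1)·P(R1) + P(C|R2)·P(R2) + P(C|R3)·P(R3) + P(C|R4)·P(R4)
      = 0.013·0.133 + 0.126·0.359 + 0.228·0.179 + 0.135·0.329
      = 0.001729 + 0.045234 + 0.040812 + 0.044415 = 0.13219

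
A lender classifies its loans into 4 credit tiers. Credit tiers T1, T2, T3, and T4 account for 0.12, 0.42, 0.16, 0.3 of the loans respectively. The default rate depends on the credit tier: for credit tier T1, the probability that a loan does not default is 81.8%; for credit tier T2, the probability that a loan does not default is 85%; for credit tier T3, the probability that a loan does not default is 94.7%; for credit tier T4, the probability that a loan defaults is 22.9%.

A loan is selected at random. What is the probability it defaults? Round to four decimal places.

P(D) ≈ 0.1620

P(D|T1) = 1 − 0.818 = 0.182.
P(D|T2) = 1 − 0.85 = 0.15.
P(D|T3) = 1 − 0.947 = 0.053.
Summing over the partition,
P(D) = P(D|T1)·P(T1) + P(D|T2)·P(T2) + P(D|T3)·P(T3) + P(D|T4)·P(T4)
      = 0.182·0.12 + 0.15·0.42 + 0.053·0.16 + 0.229·0.3
      = 0.02184 + 0.063 + 0.00848 + 0.0687 = 0.16202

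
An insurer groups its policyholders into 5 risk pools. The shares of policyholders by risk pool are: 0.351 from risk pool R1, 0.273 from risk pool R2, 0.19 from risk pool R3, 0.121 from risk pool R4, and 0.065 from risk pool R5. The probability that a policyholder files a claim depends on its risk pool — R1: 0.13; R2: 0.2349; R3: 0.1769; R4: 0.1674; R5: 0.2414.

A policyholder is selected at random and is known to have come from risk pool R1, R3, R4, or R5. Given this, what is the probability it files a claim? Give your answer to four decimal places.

0.1584

Let S = {R1, R3, R4, R5}.
P(S) = 0.351 + 0.19 + 0.121 + 0.065 = 0.727.
P(C ∩ S) = 0.13·0.351 + 0.1769·0.19 + 0.1674·0.121 + 0.2414·0.065 = 0.04563 + 0.033611 + 0.0202554 + 0.015691 = 0.1151874.
P(C | S) = 0.1151874 / 0.727 = 0.158442…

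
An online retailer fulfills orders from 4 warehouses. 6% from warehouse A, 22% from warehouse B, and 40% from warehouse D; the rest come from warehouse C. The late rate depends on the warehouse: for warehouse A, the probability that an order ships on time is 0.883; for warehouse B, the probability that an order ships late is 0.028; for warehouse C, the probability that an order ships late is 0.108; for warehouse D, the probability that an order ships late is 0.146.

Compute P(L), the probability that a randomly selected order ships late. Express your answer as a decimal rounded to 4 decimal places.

P(L) ≈ 0.1061

P(C) = 1 − (0.06 + 0.22 + 0.4) = 0.32.
P(L|A) = 1 − 0.883 = 0.117.
Summing over the partition,
P(L) = P(L|A)·P(A) + P(L|B)·P(B) + P(L|C)·P(C) + P(L|D)·P(D)
      = 0.117·0.06 + 0.028·0.22 + 0.108·0.32 + 0.146·0.4
      = 0.00702 + 0.00616 + 0.03456 + 0.0584 = 0.10614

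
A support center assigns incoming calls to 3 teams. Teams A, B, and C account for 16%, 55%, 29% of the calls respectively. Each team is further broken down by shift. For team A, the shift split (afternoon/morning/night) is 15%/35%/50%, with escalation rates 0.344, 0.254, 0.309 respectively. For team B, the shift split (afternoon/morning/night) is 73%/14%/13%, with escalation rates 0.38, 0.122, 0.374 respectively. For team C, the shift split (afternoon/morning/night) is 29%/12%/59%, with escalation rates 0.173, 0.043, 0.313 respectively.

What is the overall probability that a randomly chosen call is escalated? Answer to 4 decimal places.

P(E|A) = 0.15·0.344 + 0.35·0.254 + 0.5·0.309 = 0.0516 + 0.0889 + 0.1545 = 0.295
P(E|B) = 0.73·0.38 + 0.14·0.122 + 0.13·0.374 = 0.2774 + 0.01708 + 0.04862 = 0.3431
P(E|C) = 0.29·0.173 + 0.12·0.043 + 0.59·0.313 = 0.05017 + 0.00516 + 0.18467 = 0.24
Then overall,
P(E) = 0.16·0.295 + 0.55·0.3431 + 0.29·0.24
      = 0.0472 + 0.188705 + 0.0696 = 0.305505

P(E) ≈ 0.3055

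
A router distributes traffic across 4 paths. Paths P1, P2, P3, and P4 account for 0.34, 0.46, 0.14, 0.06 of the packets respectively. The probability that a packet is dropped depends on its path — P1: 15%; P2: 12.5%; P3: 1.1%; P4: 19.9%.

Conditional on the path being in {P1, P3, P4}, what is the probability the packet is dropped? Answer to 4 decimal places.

Let S = {P1, P3, P4}.
P(S) = 0.34 + 0.14 + 0.06 = 0.54.
P(L ∩ S) = 0.15·0.34 + 0.011·0.14 + 0.199·0.06 = 0.051 + 0.00154 + 0.01194 = 0.06448.
P(L | S) = 0.06448 / 0.54 = 0.119407…

0.1194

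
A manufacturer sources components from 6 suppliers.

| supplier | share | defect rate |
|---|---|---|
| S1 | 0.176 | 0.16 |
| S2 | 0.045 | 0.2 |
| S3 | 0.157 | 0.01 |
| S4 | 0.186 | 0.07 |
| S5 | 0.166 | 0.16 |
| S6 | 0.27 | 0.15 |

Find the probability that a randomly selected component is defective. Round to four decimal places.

0.1188

P(D) = P(D|S1)·P(S1) + P(D|S2)·P(S2) + P(D|S3)·P(S3) + P(D|S4)·P(S4) + P(D|S5)·P(S5) + P(D|S6)·P(S6)
      = 0.16·0.176 + 0.2·0.045 + 0.01·0.157 + 0.07·0.186 + 0.16·0.166 + 0.15·0.27
      = 0.02816 + 0.009 + 0.00157 + 0.01302 + 0.02656 + 0.0405 = 0.11881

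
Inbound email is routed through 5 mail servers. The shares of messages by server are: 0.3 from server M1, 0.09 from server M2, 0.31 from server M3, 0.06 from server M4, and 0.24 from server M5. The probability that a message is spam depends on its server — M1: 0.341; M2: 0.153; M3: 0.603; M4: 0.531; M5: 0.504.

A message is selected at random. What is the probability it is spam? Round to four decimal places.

0.4558

P(S) = P(S|M1)·P(M1) + P(S|M2)·P(M2) + P(S|M3)·P(M3) + P(S|M4)·P(M4) + P(S|M5)·P(M5)
      = 0.341·0.3 + 0.153·0.09 + 0.603·0.31 + 0.531·0.06 + 0.504·0.24
      = 0.1023 + 0.01377 + 0.18693 + 0.03186 + 0.12096 = 0.45582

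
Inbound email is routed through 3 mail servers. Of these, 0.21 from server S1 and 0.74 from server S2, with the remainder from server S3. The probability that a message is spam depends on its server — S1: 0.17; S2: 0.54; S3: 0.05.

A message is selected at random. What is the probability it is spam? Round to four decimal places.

0.4378

P(S3) = 1 − (0.21 + 0.74) = 0.05.
By the law of total probability,
P(S) = P(S|S1)·P(S1) + P(S|S2)·P(S2) + P(S|S3)·P(S3)
      = 0.17·0.21 + 0.54·0.74 + 0.05·0.05
      = 0.0357 + 0.3996 + 0.0025 = 0.4378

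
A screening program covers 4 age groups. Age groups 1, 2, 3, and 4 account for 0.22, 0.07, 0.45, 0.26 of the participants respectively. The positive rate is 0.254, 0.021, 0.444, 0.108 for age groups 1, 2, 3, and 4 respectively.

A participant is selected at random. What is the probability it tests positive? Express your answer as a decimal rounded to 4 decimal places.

0.2852

P(T) = P(T|1)·P(1) + P(T|2)·P(2) + P(T|3)·P(3) + P(T|4)·P(4)
      = 0.254·0.22 + 0.021·0.07 + 0.444·0.45 + 0.108·0.26
      = 0.05588 + 0.00147 + 0.1998 + 0.02808 = 0.28523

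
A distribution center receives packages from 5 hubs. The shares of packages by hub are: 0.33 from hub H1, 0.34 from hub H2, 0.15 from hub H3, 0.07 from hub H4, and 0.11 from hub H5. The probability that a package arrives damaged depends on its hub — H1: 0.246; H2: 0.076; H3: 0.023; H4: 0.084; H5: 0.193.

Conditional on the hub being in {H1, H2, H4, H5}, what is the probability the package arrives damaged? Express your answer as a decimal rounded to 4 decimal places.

0.1578

Let S = {H1, H2, H4, H5}.
P(S) = 0.33 + 0.34 + 0.07 + 0.11 = 0.85.
P(D ∩ S) = 0.246·0.33 + 0.076·0.34 + 0.084·0.07 + 0.193·0.11 = 0.08118 + 0.02584 + 0.00588 + 0.02123 = 0.13413.
P(D | S) = 0.13413 / 0.85 = 0.157800…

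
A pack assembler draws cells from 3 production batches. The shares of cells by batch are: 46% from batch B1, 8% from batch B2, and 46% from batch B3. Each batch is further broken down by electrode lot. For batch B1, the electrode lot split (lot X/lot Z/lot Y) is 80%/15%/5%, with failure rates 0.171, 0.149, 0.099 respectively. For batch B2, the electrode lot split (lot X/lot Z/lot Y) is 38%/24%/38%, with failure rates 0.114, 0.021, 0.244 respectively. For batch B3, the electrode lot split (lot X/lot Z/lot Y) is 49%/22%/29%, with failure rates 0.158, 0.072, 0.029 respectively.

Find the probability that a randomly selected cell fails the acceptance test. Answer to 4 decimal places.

0.1335

P(F|B1) = 0.8·0.171 + 0.15·0.149 + 0.05·0.099 = 0.1368 + 0.02235 + 0.00495 = 0.1641
P(F|B2) = 0.38·0.114 + 0.24·0.021 + 0.38·0.244 = 0.04332 + 0.00504 + 0.09272 = 0.14108
P(F|B3) = 0.49·0.158 + 0.22·0.072 + 0.29·0.029 = 0.07742 + 0.01584 + 0.00841 = 0.10167
Then overall,
P(F) = 0.46·0.1641 + 0.08·0.14108 + 0.46·0.10167
      = 0.075486 + 0.0112864 + 0.0467682 = 0.1335406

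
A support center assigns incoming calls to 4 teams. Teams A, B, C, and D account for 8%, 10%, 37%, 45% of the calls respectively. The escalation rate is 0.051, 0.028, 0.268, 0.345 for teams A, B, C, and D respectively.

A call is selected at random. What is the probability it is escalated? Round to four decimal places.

P(E) = P(E|A)·P(A) + P(E|B)·P(B) + P(E|C)·P(C) + P(E|D)·P(D)
      = 0.051·0.08 + 0.028·0.1 + 0.268·0.37 + 0.345·0.45
      = 0.00408 + 0.0028 + 0.09916 + 0.15525 = 0.26129

0.2613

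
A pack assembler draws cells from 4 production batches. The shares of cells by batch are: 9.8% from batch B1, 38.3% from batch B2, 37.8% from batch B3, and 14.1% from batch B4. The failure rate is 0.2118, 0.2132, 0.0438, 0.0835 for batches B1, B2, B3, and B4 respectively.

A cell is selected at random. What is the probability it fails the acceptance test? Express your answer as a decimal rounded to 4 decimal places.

P(F) ≈ 0.1307

By the law of total probability,
P(F) = P(F|B1)·P(B1) + P(F|B2)·P(B2) + P(F|B3)·P(B3) + P(F|B4)·P(B4)
      = 0.2118·0.098 + 0.2132·0.383 + 0.0438·0.378 + 0.0835·0.141
      = 0.0207564 + 0.0816556 + 0.0165564 + 0.0117735 = 0.1307419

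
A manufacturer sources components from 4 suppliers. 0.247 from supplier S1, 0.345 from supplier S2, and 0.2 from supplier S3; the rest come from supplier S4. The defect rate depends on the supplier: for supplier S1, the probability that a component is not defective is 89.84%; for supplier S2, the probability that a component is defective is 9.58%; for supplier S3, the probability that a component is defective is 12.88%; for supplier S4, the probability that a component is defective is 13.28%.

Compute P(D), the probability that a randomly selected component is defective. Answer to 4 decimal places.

P(D) ≈ 0.1115

P(S4) = 1 − (0.247 + 0.345 + 0.2) = 0.208.
P(D|S1) = 1 − 0.8984 = 0.1016.
P(D) = P(D|S1)·P(S1) + P(D|S2)·P(S2) + P(D|S3)·P(S3) + P(D|S4)·P(S4)
      = 0.1016·0.247 + 0.0958·0.345 + 0.1288·0.2 + 0.1328·0.208
      = 0.0250952 + 0.033051 + 0.02576 + 0.0276224 = 0.1115286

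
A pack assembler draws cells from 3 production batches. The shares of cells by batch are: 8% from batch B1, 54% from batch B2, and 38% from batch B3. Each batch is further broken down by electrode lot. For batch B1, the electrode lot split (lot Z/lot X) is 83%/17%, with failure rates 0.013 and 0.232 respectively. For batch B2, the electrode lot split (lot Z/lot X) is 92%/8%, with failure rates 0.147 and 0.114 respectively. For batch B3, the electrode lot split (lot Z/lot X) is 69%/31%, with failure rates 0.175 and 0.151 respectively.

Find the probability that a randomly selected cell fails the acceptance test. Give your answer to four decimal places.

P(F|B1) = 0.83·0.013 + 0.17·0.232 = 0.01079 + 0.03944 = 0.05023
P(F|B2) = 0.92·0.147 + 0.08·0.114 = 0.13524 + 0.00912 = 0.14436
P(F|B3) = 0.69·0.175 + 0.31·0.151 = 0.12075 + 0.04681 = 0.16756
By total probability over the outer partition,
P(F) = 0.08·0.05023 + 0.54·0.14436 + 0.38·0.16756
      = 0.0040184 + 0.0779544 + 0.0636728 = 0.1456456

0.1456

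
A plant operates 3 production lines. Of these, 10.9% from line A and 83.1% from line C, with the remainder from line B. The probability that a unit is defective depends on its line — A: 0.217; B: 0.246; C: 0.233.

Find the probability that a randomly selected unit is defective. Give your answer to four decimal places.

P(D) ≈ 0.2320

P(B) = 1 − (0.109 + 0.831) = 0.06.
Summing over the partition,
P(D) = P(D|A)·P(A) + P(D|B)·P(B) + P(D|C)·P(C)
      = 0.217·0.109 + 0.246·0.06 + 0.233·0.831
      = 0.023653 + 0.01476 + 0.193623 = 0.232036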